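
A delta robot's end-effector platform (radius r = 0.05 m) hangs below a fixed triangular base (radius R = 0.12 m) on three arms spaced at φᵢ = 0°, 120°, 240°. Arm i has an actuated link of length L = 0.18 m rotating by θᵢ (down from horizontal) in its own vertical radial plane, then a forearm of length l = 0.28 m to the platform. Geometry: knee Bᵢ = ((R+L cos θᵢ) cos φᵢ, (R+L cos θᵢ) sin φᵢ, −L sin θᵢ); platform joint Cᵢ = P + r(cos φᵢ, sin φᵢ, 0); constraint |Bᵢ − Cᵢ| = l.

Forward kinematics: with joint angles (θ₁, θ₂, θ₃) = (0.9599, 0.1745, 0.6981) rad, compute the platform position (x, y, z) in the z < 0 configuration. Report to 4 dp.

O1 = (0.1732·cos0.0°, 0.1732·sin0.0°, -0.1474) = (0.1732, 0.0000, -0.1474)
O2 = (0.2473·cos120.0°, 0.2473·sin120.0°, -0.0313) = (-0.1236, 0.2141, -0.0313)
φ3=240.0°: virtual centre (-0.1039, -0.1800, -0.1157), radius l
|O₂|²−|O₁|² = 0.0104;  |O₃|²−|O₁|² = 0.0049
plane₁₂: -0.5938x+0.4283y+0.2324z = 0.0104
det = 0.4512;  x = -0.0129+0.2457z,  y = 0.0063+-0.2020z
into |P−O₁|² = l²: 1.1012z² + 0.2009z + -0.0220 = 0;  Δ = 0.1372;  z = -0.2594 or 0.0770 → z<0 root = -0.2594
x = -0.0766, y = 0.0587

(-0.0766, 0.0587, -0.2594)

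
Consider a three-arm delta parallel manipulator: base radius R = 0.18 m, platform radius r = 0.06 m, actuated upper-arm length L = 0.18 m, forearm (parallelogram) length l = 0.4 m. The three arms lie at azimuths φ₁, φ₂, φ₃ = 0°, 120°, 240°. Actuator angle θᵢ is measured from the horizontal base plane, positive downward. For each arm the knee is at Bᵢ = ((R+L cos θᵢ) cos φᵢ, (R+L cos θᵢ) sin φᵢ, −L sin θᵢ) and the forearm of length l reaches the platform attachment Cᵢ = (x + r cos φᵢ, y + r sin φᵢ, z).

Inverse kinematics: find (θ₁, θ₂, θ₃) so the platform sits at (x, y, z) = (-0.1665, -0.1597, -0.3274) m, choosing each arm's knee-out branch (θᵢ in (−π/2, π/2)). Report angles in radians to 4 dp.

φ1=0.0° → target in arm frame (-0.1665, -0.1597)
  e−x'=0.2865;  (l²−L²−(e−x')²−y'²−z²)/2L = -0.2422
  √(A²+B²)=0.4351;  θ1 = -0.8519+2.1611 ≈ 1.3092
rotate P by −φ2: (-0.0551, 0.2240, -0.3274)
  e−x'=0.1751;  (l²−L²−(e−x')²−y'²−z²)/2L = -0.1679
  θ2 = atan2(B,A) + arccos(C/0.3713) = 0.9602
arm 3 (φ=240.0°): x'=0.2216, y'=-0.0643
  e−x'=-0.1016;  (l²−L²−(e−x')²−y'²−z²)/2L = 0.0165
  √(A²+B²)=0.3428;  θ3 = -1.8716+1.5225 ≈ -0.3491

θ₁ = 1.3092, θ₂ = 0.9602, θ₃ = -0.3491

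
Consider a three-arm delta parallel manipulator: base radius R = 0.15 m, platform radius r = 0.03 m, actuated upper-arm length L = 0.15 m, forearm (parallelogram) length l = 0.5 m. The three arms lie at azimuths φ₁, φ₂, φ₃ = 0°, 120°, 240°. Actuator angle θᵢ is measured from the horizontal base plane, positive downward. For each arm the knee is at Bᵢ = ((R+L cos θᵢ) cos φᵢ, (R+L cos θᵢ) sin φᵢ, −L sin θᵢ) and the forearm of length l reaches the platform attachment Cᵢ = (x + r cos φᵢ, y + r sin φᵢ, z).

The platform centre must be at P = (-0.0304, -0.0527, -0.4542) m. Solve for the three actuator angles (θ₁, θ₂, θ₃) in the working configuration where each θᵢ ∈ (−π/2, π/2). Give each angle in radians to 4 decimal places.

φ1=0.0° → target in arm frame (-0.0304, -0.0527)
  A=0.1504, B=-0.4542, C=(l²−L²−A²−y'²−z²)/(2L)=-0.0140
  θ1 = atan2(B,A) + arccos(C/0.4785) = 0.3490
rotate P by −φ2: (-0.0304, 0.0527, -0.4542)
  A=0.1504, B=-0.4542, C=(l²−L²−A²−y'²−z²)/(2L)=-0.0140
  √(A²+B²)=0.4785;  θ2 = -1.2510+1.6001 ≈ 0.3491
arm 3 (φ=240.0°): x'=0.0608, y'=0.0000
  e−x'=0.0592;  (l²−L²−(e−x')²−y'²−z²)/2L = 0.0590
  θ3 = atan2(B,A) + arccos(C/0.4580) = 0.0003

θ₁ = 0.3490, θ₂ = 0.3491, θ₃ = 0.0003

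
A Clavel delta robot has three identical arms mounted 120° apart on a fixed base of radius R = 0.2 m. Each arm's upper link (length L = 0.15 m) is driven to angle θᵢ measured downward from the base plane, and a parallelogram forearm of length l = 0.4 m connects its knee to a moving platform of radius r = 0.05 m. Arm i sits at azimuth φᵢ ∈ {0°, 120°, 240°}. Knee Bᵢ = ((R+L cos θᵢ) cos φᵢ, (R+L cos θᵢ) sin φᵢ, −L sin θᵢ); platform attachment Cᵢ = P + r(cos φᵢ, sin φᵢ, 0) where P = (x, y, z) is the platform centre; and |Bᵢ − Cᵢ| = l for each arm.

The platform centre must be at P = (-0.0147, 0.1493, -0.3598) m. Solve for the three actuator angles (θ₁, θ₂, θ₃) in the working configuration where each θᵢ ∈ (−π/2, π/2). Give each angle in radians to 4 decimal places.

φ1=0.0° → target in arm frame (-0.0147, 0.1493)
  A cos θ + B sin θ = C:  0.1647·cos θ + -0.3598·sin θ = -0.1379
  γ=atan2(-0.3598,0.1647)=-1.1415;  ψ=arccos(-0.3485)=1.9268;  θ1=γ+ψ≈0.7853
arm 2 (φ=120.0°): x'=0.1366, y'=-0.0619
  A=0.0134, B=-0.3598, C=(l²−L²−A²−y'²−z²)/(2L)=0.0134
  θ2 = atan2(B,A) + arccos(C/0.3600) = -0.0002
rotate P by −φ3: (-0.1219, -0.0874, -0.3598)
  A=0.2719, B=-0.3598, C=(l²−L²−A²−y'²−z²)/(2L)=-0.2452
  √(A²+B²)=0.4510;  θ3 = -0.9236+2.1455 ≈ 1.2219

θ₁ = 0.7853, θ₂ = -0.0002, θ₃ = 1.2219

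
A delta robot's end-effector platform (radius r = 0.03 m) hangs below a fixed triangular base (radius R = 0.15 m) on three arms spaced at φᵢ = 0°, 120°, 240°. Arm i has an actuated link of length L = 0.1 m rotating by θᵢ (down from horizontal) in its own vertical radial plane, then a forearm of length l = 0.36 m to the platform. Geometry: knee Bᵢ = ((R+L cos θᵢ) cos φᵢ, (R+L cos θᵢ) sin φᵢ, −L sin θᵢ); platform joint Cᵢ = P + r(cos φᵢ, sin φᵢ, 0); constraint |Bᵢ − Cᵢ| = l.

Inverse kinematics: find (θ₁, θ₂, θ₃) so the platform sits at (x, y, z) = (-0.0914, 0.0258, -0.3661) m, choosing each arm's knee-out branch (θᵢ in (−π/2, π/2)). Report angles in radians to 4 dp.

arm 1 (φ=0.0°): x'=-0.0914, y'=0.0258
  A=0.2114, B=-0.3661, C=(l²−L²−A²−y'²−z²)/(2L)=-0.2989
  √(A²+B²)=0.4228;  θ1 = -1.0471+2.3562 ≈ 1.3090
arm 2 (φ=120.0°): x'=0.0680, y'=0.0663
  A=0.0520, B=-0.3661, C=(l²−L²−A²−y'²−z²)/(2L)=-0.1076
  θ2 = atan2(B,A) + arccos(C/0.3698) = 0.4362
arm 3 (φ=240.0°): x'=0.0234, y'=-0.0921
  A=0.0966, B=-0.3661, C=(l²−L²−A²−y'²−z²)/(2L)=-0.1612
  θ3 = atan2(B,A) + arccos(C/0.3786) = 0.6979

θ₁ = 1.3090, θ₂ = 0.4362, θ₃ = 0.6979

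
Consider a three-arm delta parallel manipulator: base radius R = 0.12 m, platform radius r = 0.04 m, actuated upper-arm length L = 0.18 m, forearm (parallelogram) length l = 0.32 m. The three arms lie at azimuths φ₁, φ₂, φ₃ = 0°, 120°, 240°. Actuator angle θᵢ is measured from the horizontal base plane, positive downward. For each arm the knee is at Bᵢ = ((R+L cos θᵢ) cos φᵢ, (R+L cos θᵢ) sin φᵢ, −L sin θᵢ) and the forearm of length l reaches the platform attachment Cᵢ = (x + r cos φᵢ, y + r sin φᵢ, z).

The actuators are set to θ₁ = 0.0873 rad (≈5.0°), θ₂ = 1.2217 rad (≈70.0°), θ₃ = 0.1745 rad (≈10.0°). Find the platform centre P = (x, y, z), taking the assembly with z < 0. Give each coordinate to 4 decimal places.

(0.0916, -0.1414, -0.2487)

arm 1 at φ=0.0°: e+L cos θ1 = 0.2593;  S1 = (0.2593, 0.0000, -0.0157)
φ2=120.0°: virtual centre (-0.0708, 0.1226, -0.1691), radius l
arm 3 at φ=240.0°: e+L cos θ3 = 0.2573;  S3 = (-0.1286, -0.2228, -0.0313)
|S₂|²−|S₁|² = -0.0188;  |S₃|²−|S₁|² = -0.0003
linear system: -0.6602x+0.2452y = -0.0188−-0.3069z; -0.7759x+-0.4456y = -0.0003−-0.0311z
Cramer: x(z) = 0.0175-0.2980z;  y(z) = -0.0297+0.4491z
quadratic in z: (1.2906)z²+(0.1488)z+(-0.0428)=0, √Δ=0.4930 → z ∈ {-0.2487, 0.1333}; z = -0.2487 (taking z<0)
x = 0.0916, y = -0.1414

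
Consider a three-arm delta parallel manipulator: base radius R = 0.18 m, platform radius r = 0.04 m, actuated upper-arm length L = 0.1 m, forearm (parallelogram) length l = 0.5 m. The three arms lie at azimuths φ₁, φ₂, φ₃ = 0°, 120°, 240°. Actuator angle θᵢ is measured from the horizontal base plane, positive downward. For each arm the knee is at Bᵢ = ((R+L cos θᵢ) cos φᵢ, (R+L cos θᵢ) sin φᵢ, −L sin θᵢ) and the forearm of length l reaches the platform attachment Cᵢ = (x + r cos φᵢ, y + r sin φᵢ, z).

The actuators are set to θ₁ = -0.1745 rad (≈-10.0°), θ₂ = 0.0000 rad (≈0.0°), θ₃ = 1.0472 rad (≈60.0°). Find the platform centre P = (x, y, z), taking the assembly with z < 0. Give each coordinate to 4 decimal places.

arm 1 at φ=0.0°: e+L cos θ1 = 0.2385;  O1 = (0.2385, 0.0000, 0.0174)
O2 = (0.2400·cos120.0°, 0.2400·sin120.0°, 0.0000) = (-0.1200, 0.2078, 0.0000)
φ3=240.0°: virtual centre (-0.0950, -0.1645, -0.0866), radius l
subtract pairs → two planes through P
[-0.7170 0.4157 -0.0347]·P = 0.0004;  [-0.6670 -0.3291 -0.2079]·P = -0.0136
det = 0.5132;  x = 0.0107+-0.1907z,  y = 0.0195+-0.2454z
quadratic in z: (1.0966)z²+(0.0426)z+(-0.1974)=0, √Δ=0.9316 → z ∈ {-0.4442, 0.4054}; z = -0.4442 (taking z<0)
x = 0.0954, y = 0.1285

(0.0954, 0.1285, -0.4442)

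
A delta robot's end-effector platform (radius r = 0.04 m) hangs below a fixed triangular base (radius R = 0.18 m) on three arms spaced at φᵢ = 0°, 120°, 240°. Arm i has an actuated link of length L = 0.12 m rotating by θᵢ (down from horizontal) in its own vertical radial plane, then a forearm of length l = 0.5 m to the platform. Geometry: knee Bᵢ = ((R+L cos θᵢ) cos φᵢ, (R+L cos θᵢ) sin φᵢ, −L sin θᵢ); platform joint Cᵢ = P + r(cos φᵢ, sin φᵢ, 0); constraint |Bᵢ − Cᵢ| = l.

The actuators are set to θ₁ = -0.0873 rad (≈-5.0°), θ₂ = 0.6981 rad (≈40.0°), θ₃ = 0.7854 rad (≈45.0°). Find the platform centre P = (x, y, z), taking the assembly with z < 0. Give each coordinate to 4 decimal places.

arm 1 at φ=0.0°: ρ1 = 0.2595;  centre 1 = (0.2595, 0.0000, 0.0105)
arm 2 at φ=120.0°: ρ2 = 0.2319;  centre 2 = (-0.1160, 0.2009, -0.0771)
arm 3 at φ=240.0°: ρ3 = 0.2249;  centre 3 = (-0.1124, -0.1947, -0.0849)
eliminate P² terms by subtracting sphere 1 from 2 and 3
plane₁₂: -0.7510x+0.4017y+-0.1752z = -0.0077
det = 0.5913;  x = 0.0117+-0.2449z,  y = 0.0026+-0.0217z
into |P−centre ₁|² = l²: 1.0604z² + 0.1003z + -0.1885 = 0;  Δ = 0.8094;  z = -0.4715 or 0.3769 → z<0 root = -0.4715
x = 0.1272, y = 0.0128

(0.1272, 0.0128, -0.4715)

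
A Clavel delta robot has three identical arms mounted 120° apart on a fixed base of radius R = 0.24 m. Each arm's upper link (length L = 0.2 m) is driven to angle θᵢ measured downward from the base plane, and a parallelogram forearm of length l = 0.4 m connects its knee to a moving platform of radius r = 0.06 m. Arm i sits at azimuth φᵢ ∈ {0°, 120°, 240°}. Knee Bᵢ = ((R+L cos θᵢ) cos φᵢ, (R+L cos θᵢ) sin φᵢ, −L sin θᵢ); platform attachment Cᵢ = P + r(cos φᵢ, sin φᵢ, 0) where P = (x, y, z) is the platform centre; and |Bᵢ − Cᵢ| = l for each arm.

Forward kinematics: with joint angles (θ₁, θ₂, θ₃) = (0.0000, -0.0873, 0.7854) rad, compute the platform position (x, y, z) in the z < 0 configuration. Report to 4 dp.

φ1=0.0°: virtual centre (0.3800, 0.0000, 0.0000), radius l
S2 = (0.3792·cos120.0°, 0.3792·sin120.0°, 0.0174) = (-0.1896, 0.3284, 0.0174)
arm 3 at φ=240.0°: (R−r)+L cos θ3 = 0.3214;  S3 = (-0.1607, -0.2784, -0.1414)
subtract pairs → two planes through P
plane₁₂: -1.1392x+0.6569y+0.0349z = -0.0003
det = 1.3446;  x = 0.0104+-0.1237z,  y = 0.0176+-0.2677z
into |P−S₁|² = l²: 1.0870z² + 0.0820z + -0.0231 = 0;  Δ = 0.1071;  z = -0.1883 or 0.1128 → z<0 root = -0.1883
x = 0.0337, y = 0.0681

(0.0337, 0.0681, -0.1883)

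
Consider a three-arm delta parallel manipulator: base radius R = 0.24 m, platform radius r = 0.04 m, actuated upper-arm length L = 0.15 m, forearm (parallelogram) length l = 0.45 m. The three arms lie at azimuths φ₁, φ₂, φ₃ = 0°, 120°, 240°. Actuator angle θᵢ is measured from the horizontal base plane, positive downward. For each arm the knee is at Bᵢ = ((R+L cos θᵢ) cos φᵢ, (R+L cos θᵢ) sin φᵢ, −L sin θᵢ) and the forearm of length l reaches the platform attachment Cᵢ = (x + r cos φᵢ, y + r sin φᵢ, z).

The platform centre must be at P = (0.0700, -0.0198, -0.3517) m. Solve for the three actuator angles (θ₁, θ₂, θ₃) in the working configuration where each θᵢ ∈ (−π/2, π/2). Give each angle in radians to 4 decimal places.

θ₁ = -0.0001, θ₂ = 0.6979, θ₃ = 0.5234

rotate P by −φ1: (0.0700, -0.0198, -0.3517)
  A=0.1300, B=-0.3517, C=(l²−L²−A²−y'²−z²)/(2L)=0.1301
  θ1 = atan2(B,A) + arccos(C/0.3750) = -0.0001
rotate P by −φ2: (-0.0521, -0.0507, -0.3517)
  A=0.2521, B=-0.3517, C=(l²−L²−A²−y'²−z²)/(2L)=-0.0328
  √(A²+B²)=0.4327;  θ2 = -0.9488+1.6467 ≈ 0.6979
arm 3 (φ=240.0°): x'=-0.0179, y'=0.0705
  A=0.2179, B=-0.3517, C=(l²−L²−A²−y'²−z²)/(2L)=0.0129
  √(A²+B²)=0.4137;  θ3 = -1.0162+1.5396 ≈ 0.5234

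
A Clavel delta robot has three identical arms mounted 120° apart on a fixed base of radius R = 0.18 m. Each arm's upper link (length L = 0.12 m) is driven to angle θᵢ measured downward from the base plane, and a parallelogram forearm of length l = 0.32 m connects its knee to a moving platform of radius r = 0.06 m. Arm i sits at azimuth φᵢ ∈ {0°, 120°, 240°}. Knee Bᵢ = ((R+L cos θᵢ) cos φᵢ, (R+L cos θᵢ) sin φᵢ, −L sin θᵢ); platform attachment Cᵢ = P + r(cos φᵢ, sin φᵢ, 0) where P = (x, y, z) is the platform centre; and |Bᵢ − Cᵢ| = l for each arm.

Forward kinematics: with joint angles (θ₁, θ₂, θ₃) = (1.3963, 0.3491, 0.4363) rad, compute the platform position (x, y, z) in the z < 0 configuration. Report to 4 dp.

centre 1 = (0.1408·cos0.0°, 0.1408·sin0.0°, -0.1182) = (0.1408, 0.0000, -0.1182)
centre 2 = (0.2328·cos120.0°, 0.2328·sin120.0°, -0.0410) = (-0.1164, 0.2016, -0.0410)
centre 3 = (0.2288·cos240.0°, 0.2288·sin240.0°, -0.0507) = (-0.1144, -0.1981, -0.0507)
eliminate P² terms by subtracting sphere 1 from 2 and 3
linear system: -0.5144x+0.4032y = 0.0221−0.1543z; -0.5104x+-0.3962y = 0.0211−0.1349z
det = 0.4096;  x = -0.0421+0.2820z,  y = 0.0010+-0.0228z
quadratic in z: (1.0801)z²+(0.1331)z+(-0.0550)=0, √Δ=0.5052 → z ∈ {-0.2955, 0.1722}; z = -0.2955 (taking z<0)
x = -0.1254, y = 0.0077

(-0.1254, 0.0077, -0.2955)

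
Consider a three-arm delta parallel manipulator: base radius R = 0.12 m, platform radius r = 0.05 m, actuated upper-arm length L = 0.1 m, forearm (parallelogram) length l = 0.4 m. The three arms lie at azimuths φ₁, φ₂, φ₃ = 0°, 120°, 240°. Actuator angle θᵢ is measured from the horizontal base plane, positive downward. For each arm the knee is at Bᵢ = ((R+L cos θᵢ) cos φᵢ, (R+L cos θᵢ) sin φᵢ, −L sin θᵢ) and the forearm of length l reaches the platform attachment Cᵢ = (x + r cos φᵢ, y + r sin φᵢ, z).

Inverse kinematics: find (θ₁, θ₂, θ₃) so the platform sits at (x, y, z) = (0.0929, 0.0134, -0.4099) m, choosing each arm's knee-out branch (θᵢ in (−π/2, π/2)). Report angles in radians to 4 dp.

φ1=0.0° → target in arm frame (0.0929, 0.0134)
  A=-0.0229, B=-0.4099, C=(l²−L²−A²−y'²−z²)/(2L)=-0.0936
  θ1 = atan2(B,A) + arccos(C/0.4105) = 0.1742
φ2=120.0° → target in arm frame (-0.0348, -0.0872)
  e−x'=0.1048;  (l²−L²−(e−x')²−y'²−z²)/2L = -0.1830
  √(A²+B²)=0.4231;  θ2 = -1.3204+2.0182 ≈ 0.6978
φ3=240.0° → target in arm frame (-0.0581, 0.0738)
  A=0.1281, B=-0.4099, C=(l²−L²−A²−y'²−z²)/(2L)=-0.1993
  γ=atan2(-0.4099,0.1281)=-1.2680;  ψ=arccos(-0.4640)=2.0534;  θ3=γ+ψ≈0.7854

θ₁ = 0.1742, θ₂ = 0.6978, θ₃ = 0.7854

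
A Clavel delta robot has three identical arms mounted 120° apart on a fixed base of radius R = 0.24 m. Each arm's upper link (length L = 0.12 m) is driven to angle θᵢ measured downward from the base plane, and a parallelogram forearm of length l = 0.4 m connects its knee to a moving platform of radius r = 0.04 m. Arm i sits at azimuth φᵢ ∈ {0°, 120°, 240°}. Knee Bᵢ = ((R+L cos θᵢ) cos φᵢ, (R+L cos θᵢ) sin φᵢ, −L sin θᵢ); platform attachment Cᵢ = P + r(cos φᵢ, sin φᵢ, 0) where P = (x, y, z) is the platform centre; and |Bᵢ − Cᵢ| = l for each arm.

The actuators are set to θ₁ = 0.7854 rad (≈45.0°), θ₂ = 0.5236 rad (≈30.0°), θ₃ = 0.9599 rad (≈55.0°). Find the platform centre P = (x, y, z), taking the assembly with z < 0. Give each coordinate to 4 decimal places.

(-0.0040, 0.0417, -0.3584)

S1 = (0.2849·cos0.0°, 0.2849·sin0.0°, -0.0849) = (0.2849, 0.0000, -0.0849)
arm 2 at φ=120.0°: ρ2 = 0.3039;  S2 = (-0.1520, 0.2632, -0.0600)
S3 = (0.2688·cos240.0°, 0.2688·sin240.0°, -0.0983) = (-0.1344, -0.2328, -0.0983)
|S₂|²−|S₁|² = 0.0076;  |S₃|²−|S₁|² = -0.0064
[-0.8736 0.5264 0.0497]·P = 0.0076;  [-0.8385 -0.4656 -0.0269]·P = -0.0064
Cramer: x(z) = -0.0002+0.0106z;  y(z) = 0.0141-0.0768z
quadratic in z: (1.0060)z²+(0.1615)z+(-0.0713)=0, √Δ=0.5596 → z ∈ {-0.3584, 0.1979}; z = -0.3584 (taking z<0)
x = -0.0040, y = 0.0417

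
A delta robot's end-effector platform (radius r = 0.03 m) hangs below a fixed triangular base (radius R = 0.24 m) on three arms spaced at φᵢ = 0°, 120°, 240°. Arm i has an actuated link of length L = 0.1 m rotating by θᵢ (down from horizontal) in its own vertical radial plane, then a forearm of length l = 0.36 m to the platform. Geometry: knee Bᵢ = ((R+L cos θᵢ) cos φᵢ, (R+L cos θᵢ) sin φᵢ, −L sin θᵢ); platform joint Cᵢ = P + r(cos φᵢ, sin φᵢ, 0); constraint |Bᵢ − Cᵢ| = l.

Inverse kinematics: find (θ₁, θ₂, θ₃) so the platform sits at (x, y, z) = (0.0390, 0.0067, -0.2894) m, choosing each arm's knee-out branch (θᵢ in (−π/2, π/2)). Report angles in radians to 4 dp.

arm 1 (φ=0.0°): x'=0.0390, y'=0.0067
  A cos θ + B sin θ = C:  0.1710·cos θ + -0.2894·sin θ = 0.0328
  γ=atan2(-0.2894,0.1710)=-1.0371;  ψ=arccos(0.0976)=1.4730;  θ1=γ+ψ≈0.4359
φ2=120.0° → target in arm frame (-0.0137, -0.0371)
  A=0.2237, B=-0.2894, C=(l²−L²−A²−y'²−z²)/(2L)=-0.0779
  √(A²+B²)=0.3658;  θ2 = -0.9128+1.7853 ≈ 0.8725
rotate P by −φ3: (-0.0253, 0.0304, -0.2894)
  A cos θ + B sin θ = C:  0.2353·cos θ + -0.2894·sin θ = -0.1022
  θ3 = atan2(B,A) + arccos(C/0.3730) = 0.9603

θ₁ = 0.4359, θ₂ = 0.8725, θ₃ = 0.9603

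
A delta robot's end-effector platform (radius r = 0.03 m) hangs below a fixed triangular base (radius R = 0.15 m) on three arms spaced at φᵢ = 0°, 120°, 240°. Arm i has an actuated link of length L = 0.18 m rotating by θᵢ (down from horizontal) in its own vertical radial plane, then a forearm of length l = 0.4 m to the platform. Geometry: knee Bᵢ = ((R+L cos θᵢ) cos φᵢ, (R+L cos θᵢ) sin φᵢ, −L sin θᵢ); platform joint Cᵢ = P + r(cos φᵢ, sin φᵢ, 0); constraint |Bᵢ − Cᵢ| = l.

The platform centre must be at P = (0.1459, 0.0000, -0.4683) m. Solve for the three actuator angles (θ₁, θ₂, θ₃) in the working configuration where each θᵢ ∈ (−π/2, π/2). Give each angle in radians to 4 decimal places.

rotate P by −φ1: (0.1459, 0.0000, -0.4683)
  A cos θ + B sin θ = C:  -0.0259·cos θ + -0.4683·sin θ = -0.2566
  γ=atan2(-0.4683,-0.0259)=-1.6260;  ψ=arccos(-0.5471)=2.1497;  θ1=γ+ψ≈0.5236
arm 2 (φ=120.0°): x'=-0.0729, y'=-0.1264
  e−x'=0.1929;  (l²−L²−(e−x')²−y'²−z²)/2L = -0.4025
  θ2 = atan2(B,A) + arccos(C/0.5065) = 1.3093
arm 3 (φ=240.0°): x'=-0.0730, y'=0.1264
  e−x'=0.1930;  (l²−L²−(e−x')²−y'²−z²)/2L = -0.4025
  γ=atan2(-0.4683,0.1930)=-1.1800;  ψ=arccos(-0.7947)=2.4893;  θ3=γ+ψ≈1.3093

θ₁ = 0.5236, θ₂ = 1.3093, θ₃ = 1.3093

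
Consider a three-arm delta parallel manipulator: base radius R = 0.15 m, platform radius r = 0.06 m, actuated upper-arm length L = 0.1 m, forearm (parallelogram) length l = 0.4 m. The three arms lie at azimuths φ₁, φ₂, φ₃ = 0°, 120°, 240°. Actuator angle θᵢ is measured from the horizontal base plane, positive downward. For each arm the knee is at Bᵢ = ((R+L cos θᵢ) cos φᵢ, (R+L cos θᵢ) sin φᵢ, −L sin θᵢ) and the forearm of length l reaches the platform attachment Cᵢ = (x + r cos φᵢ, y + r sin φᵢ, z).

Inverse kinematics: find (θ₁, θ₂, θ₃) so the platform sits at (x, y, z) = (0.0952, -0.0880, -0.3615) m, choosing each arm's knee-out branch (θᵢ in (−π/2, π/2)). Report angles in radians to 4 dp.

θ₁ = -0.1748, θ₂ = 0.8724, θ₃ = 0.1742

rotate P by −φ1: (0.0952, -0.0880, -0.3615)
  e−x'=-0.0052;  (l²−L²−(e−x')²−y'²−z²)/2L = 0.0577
  γ=atan2(-0.3615,-0.0052)=-1.5852;  ψ=arccos(0.1597)=1.4104;  θ1=γ+ψ≈-0.1748
rotate P by −φ2: (-0.1238, -0.0384, -0.3615)
  e−x'=0.2138;  (l²−L²−(e−x')²−y'²−z²)/2L = -0.1394
  √(A²+B²)=0.4200;  θ2 = -1.0367+1.9091 ≈ 0.8724
φ3=240.0° → target in arm frame (0.0286, 0.1264)
  A cos θ + B sin θ = C:  0.0614·cos θ + -0.3615·sin θ = -0.0022
  √(A²+B²)=0.3667;  θ3 = -1.4026+1.5768 ≈ 0.1742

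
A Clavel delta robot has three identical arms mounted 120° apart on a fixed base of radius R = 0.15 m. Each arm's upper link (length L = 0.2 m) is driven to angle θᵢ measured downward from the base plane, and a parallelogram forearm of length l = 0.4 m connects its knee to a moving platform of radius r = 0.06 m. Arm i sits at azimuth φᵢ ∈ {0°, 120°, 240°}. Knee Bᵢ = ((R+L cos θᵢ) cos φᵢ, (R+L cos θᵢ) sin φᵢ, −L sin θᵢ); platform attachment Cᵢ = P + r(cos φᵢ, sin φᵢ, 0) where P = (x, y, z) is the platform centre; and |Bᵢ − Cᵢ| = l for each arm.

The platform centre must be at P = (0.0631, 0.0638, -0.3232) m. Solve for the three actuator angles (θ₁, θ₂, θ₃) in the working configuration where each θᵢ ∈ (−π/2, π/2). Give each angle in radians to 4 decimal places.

θ₁ = 0.0001, θ₂ = 0.1746, θ₃ = 0.6110

rotate P by −φ1: (0.0631, 0.0638, -0.3232)
  A=0.0269, B=-0.3232, C=(l²−L²−A²−y'²−z²)/(2L)=0.0269
  √(A²+B²)=0.3243;  θ1 = -1.4878+1.4879 ≈ 0.0001
rotate P by −φ2: (0.0237, -0.0865, -0.3232)
  A=0.0663, B=-0.3232, C=(l²−L²−A²−y'²−z²)/(2L)=0.0091
  γ=atan2(-0.3232,0.0663)=-1.3685;  ψ=arccos(0.0277)=1.5431;  θ2=γ+ψ≈0.1746
arm 3 (φ=240.0°): x'=-0.0868, y'=0.0227
  e−x'=0.1768;  (l²−L²−(e−x')²−y'²−z²)/2L = -0.0406
  √(A²+B²)=0.3684;  θ3 = -1.0702+1.6812 ≈ 0.6110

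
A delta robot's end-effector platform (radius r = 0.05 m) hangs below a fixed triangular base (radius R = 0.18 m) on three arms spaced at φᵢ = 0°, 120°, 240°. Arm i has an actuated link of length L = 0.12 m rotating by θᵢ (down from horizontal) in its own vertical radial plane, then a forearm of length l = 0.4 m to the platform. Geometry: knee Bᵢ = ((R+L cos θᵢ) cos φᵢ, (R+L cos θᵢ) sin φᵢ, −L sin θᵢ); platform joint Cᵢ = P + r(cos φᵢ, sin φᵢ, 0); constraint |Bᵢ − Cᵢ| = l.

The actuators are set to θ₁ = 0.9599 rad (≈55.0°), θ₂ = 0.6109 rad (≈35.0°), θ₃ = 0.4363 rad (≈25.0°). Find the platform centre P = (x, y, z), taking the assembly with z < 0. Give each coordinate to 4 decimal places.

(-0.0628, -0.0205, -0.4001)

arm 1 at φ=0.0°: ρ1 = 0.1988;  S1 = (0.1988, 0.0000, -0.0983)
arm 2 at φ=120.0°: ρ2 = 0.2283;  S2 = (-0.1141, 0.1977, -0.0688)
φ3=240.0°: virtual centre (-0.1194, -0.2068, -0.0507), radius l
eliminate P² terms by subtracting sphere 1 from 2 and 3
linear system: -0.6260x+0.3954y = 0.0077−0.0589z; -0.6364x+-0.4135y = 0.0104−0.0952z
det = 0.5105;  x = -0.0142+0.1214z,  y = -0.0032+0.0432z
sphere 1 gives Az²+Bz+C=0 with A=1.0166, B=0.1446, C=-0.1049;  B²−4AC=0.4476;  roots -0.4001, 0.2579;  negative root z = -0.4001
x = -0.0628, y = -0.0205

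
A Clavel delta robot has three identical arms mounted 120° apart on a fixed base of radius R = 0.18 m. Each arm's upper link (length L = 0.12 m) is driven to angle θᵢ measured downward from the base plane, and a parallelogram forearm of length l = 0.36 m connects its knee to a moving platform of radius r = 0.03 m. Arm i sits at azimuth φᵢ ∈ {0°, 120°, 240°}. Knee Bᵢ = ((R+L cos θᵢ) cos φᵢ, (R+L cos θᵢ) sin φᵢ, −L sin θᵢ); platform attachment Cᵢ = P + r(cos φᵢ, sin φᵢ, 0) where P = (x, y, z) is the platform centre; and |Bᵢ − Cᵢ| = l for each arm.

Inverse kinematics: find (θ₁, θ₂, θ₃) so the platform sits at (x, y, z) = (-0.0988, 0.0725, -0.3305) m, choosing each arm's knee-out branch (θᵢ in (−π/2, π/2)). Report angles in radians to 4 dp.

φ1=0.0° → target in arm frame (-0.0988, 0.0725)
  A=0.2488, B=-0.3305, C=(l²−L²−A²−y'²−z²)/(2L)=-0.2549
  γ=atan2(-0.3305,0.2488)=-0.9255;  ψ=arccos(-0.6163)=2.2348;  θ1=γ+ψ≈1.3093
rotate P by −φ2: (0.1122, 0.0493, -0.3305)
  A cos θ + B sin θ = C:  0.0378·cos θ + -0.3305·sin θ = 0.0088
  θ2 = atan2(B,A) + arccos(C/0.3327) = 0.0875
arm 3 (φ=240.0°): x'=-0.0134, y'=-0.1218
  A=0.1634, B=-0.3305, C=(l²−L²−A²−y'²−z²)/(2L)=-0.1482
  θ3 = atan2(B,A) + arccos(C/0.3687) = 0.8727

θ₁ = 1.3093, θ₂ = 0.0875, θ₃ = 0.8727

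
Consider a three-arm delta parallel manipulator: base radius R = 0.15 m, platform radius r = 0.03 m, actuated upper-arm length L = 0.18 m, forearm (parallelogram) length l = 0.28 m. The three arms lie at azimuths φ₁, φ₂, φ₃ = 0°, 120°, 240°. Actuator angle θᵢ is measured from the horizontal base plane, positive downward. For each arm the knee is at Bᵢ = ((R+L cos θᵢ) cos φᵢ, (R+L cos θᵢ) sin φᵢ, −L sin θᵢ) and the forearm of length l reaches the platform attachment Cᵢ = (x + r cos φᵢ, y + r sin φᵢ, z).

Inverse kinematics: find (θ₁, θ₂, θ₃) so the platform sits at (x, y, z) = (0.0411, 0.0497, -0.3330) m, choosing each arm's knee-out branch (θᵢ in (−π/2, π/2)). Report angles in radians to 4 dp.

rotate P by −φ1: (0.0411, 0.0497, -0.3330)
  A=0.0789, B=-0.3330, C=(l²−L²−A²−y'²−z²)/(2L)=-0.2044
  θ1 = atan2(B,A) + arccos(C/0.3422) = 0.8728
rotate P by −φ2: (0.0225, -0.0604, -0.3330)
  e−x'=0.0975;  (l²−L²−(e−x')²−y'²−z²)/2L = -0.2168
  θ2 = atan2(B,A) + arccos(C/0.3470) = 0.9598
φ3=240.0° → target in arm frame (-0.0636, 0.0107)
  A=0.1836, B=-0.3330, C=(l²−L²−A²−y'²−z²)/(2L)=-0.2742
  γ=atan2(-0.3330,0.1836)=-1.0669;  ψ=arccos(-0.7211)=2.3762;  θ3=γ+ψ≈1.3092

θ₁ = 0.8728, θ₂ = 0.9598, θ₃ = 1.3092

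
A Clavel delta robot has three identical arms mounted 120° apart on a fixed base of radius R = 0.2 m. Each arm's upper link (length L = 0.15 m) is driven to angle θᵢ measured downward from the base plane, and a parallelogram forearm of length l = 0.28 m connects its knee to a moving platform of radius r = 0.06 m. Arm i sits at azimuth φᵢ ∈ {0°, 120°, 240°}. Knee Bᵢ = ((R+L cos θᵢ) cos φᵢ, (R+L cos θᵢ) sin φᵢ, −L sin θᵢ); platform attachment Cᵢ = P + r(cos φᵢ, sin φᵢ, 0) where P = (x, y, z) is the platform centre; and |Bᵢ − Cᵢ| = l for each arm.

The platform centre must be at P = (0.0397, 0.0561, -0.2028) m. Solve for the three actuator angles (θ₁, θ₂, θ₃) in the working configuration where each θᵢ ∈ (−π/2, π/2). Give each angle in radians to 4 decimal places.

θ₁ = 0.4362, θ₂ = 0.5235, θ₃ = 1.1345

φ1=0.0° → target in arm frame (0.0397, 0.0561)
  A=0.1003, B=-0.2028, C=(l²−L²−A²−y'²−z²)/(2L)=0.0052
  γ=atan2(-0.2028,0.1003)=-1.1115;  ψ=arccos(0.0231)=1.5477;  θ1=γ+ψ≈0.4362
rotate P by −φ2: (0.0287, -0.0624, -0.2028)
  e−x'=0.1113;  (l²−L²−(e−x')²−y'²−z²)/2L = -0.0050
  √(A²+B²)=0.2313;  θ2 = -1.0690+1.5925 ≈ 0.5235
φ3=240.0° → target in arm frame (-0.0684, 0.0063)
  A cos θ + B sin θ = C:  0.2084·cos θ + -0.2028·sin θ = -0.0957
  θ3 = atan2(B,A) + arccos(C/0.2908) = 1.1345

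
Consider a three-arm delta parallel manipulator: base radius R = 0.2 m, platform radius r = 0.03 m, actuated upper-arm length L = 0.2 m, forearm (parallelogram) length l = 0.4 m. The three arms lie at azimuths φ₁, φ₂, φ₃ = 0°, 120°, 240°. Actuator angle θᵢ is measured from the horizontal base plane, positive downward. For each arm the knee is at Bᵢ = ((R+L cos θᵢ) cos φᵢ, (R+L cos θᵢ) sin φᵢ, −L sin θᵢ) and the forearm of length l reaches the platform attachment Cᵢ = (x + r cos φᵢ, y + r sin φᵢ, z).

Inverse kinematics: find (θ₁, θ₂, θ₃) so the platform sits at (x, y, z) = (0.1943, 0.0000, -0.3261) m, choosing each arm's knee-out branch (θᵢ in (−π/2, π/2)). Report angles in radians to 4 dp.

θ₁ = -0.1745, θ₂ = 1.2217, θ₃ = 1.2217

φ1=0.0° → target in arm frame (0.1943, 0.0000)
  A=-0.0243, B=-0.3261, C=(l²−L²−A²−y'²−z²)/(2L)=0.0327
  θ1 = atan2(B,A) + arccos(C/0.3270) = -0.1745
φ2=120.0° → target in arm frame (-0.0971, -0.1683)
  A cos θ + B sin θ = C:  0.2671·cos θ + -0.3261·sin θ = -0.2151
  θ2 = atan2(B,A) + arccos(C/0.4216) = 1.2217
arm 3 (φ=240.0°): x'=-0.0972, y'=0.1683
  e−x'=0.2672;  (l²−L²−(e−x')²−y'²−z²)/2L = -0.2151
  θ3 = atan2(B,A) + arccos(C/0.4216) = 1.2217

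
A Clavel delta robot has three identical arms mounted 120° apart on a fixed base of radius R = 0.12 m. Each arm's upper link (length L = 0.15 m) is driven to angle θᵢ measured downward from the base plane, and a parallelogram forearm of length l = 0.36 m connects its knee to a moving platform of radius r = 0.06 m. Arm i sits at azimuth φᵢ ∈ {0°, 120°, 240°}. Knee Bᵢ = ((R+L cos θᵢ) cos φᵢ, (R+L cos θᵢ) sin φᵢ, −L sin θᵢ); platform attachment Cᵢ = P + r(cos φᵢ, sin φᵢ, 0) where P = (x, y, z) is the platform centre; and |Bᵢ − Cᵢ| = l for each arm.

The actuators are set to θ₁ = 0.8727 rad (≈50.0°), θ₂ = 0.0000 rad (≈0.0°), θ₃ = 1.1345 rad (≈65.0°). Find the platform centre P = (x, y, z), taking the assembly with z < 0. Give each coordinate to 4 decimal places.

S1 = (0.1564·cos0.0°, 0.1564·sin0.0°, -0.1149) = (0.1564, 0.0000, -0.1149)
S2 = (0.2100·cos120.0°, 0.2100·sin120.0°, 0.0000) = (-0.1050, 0.1819, 0.0000)
arm 3 at φ=240.0°: ρ3 = 0.1234;  S3 = (-0.0617, -0.1069, -0.1359)
|S₂|²−|S₁|² = 0.0064;  |S₃|²−|S₁|² = -0.0040
linear system: -0.5228x+0.3637y = 0.0064−0.2298z; -0.4362x+-0.2137y = -0.0040−-0.0421z
Cramer: x(z) = 0.0002+0.1250z;  y(z) = 0.0180-0.4521z
quadratic in z: (1.2200)z²+(0.1745)z+(-0.0917)=0, √Δ=0.6913 → z ∈ {-0.3548, 0.2118}; z = -0.3548 (taking z<0)
x = -0.0441, y = 0.1784

(-0.0441, 0.1784, -0.3548)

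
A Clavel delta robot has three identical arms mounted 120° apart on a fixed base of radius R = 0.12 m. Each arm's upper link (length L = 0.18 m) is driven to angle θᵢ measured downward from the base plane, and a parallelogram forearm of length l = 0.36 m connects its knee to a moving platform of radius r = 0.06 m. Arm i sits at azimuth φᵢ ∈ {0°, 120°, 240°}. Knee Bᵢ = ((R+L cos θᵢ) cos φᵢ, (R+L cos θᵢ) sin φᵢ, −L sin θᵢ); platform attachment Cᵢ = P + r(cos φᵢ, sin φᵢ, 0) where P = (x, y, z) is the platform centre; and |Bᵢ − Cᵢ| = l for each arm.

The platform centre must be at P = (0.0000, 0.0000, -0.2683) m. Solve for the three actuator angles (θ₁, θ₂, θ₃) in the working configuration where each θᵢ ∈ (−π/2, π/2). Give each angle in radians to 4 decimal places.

rotate P by −φ1: (0.0000, 0.0000, -0.2683)
  A cos θ + B sin θ = C:  0.0600·cos θ + -0.2683·sin θ = 0.0600
  θ1 = atan2(B,A) + arccos(C/0.2749) = -0.0002
rotate P by −φ2: (0.0000, 0.0000, -0.2683)
  A=0.0600, B=-0.2683, C=(l²−L²−A²−y'²−z²)/(2L)=0.0600
  √(A²+B²)=0.2749;  θ2 = -1.3508+1.3506 ≈ -0.0002
rotate P by −φ3: (0.0000, 0.0000, -0.2683)
  e−x'=0.0600;  (l²−L²−(e−x')²−y'²−z²)/2L = 0.0600
  θ3 = atan2(B,A) + arccos(C/0.2749) = -0.0002

θ₁ = -0.0002, θ₂ = -0.0002, θ₃ = -0.0002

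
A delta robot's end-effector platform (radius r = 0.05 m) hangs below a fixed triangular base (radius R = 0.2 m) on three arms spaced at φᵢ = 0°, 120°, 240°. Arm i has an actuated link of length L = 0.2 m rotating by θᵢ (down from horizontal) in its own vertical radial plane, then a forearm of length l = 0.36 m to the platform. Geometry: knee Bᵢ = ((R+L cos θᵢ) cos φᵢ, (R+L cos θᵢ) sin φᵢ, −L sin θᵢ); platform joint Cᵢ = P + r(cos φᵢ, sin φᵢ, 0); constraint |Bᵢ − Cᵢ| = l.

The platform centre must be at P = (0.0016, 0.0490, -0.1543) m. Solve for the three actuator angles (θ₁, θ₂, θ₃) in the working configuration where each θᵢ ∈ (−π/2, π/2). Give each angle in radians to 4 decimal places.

θ₁ = 0.2617, θ₂ = -0.1740, θ₃ = 0.6108

φ1=0.0° → target in arm frame (0.0016, 0.0490)
  A=0.1484, B=-0.1543, C=(l²−L²−A²−y'²−z²)/(2L)=0.1034
  θ1 = atan2(B,A) + arccos(C/0.2141) = 0.2617
arm 2 (φ=120.0°): x'=0.0416, y'=-0.0259
  A cos θ + B sin θ = C:  0.1084·cos θ + -0.1543·sin θ = 0.1334
  θ2 = atan2(B,A) + arccos(C/0.1886) = -0.1740
φ3=240.0° → target in arm frame (-0.0432, -0.0231)
  A=0.1932, B=-0.1543, C=(l²−L²−A²−y'²−z²)/(2L)=0.0698
  √(A²+B²)=0.2473;  θ3 = -0.6738+1.2847 ≈ 0.6108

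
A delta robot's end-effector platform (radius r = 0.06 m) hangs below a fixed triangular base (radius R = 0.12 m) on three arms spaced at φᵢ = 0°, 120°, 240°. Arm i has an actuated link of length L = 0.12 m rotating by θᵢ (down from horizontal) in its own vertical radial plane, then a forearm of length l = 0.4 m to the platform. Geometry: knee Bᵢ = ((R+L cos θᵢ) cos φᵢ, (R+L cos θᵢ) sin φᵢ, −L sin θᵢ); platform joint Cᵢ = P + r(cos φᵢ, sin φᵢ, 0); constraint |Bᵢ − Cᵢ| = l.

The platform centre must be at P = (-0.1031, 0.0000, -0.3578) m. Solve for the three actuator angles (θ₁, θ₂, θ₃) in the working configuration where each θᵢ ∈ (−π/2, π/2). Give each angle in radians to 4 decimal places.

θ₁ = 0.5235, θ₂ = -0.0876, θ₃ = -0.0876

φ1=0.0° → target in arm frame (-0.1031, 0.0000)
  e−x'=0.1631;  (l²−L²−(e−x')²−y'²−z²)/2L = -0.0376
  γ=atan2(-0.3578,0.1631)=-1.1431;  ψ=arccos(-0.0956)=1.6665;  θ1=γ+ψ≈0.5235
φ2=120.0° → target in arm frame (0.0515, 0.0893)
  e−x'=0.0085;  (l²−L²−(e−x')²−y'²−z²)/2L = 0.0397
  θ2 = atan2(B,A) + arccos(C/0.3579) = -0.0876
φ3=240.0° → target in arm frame (0.0516, -0.0893)
  A cos θ + B sin θ = C:  0.0084·cos θ + -0.3578·sin θ = 0.0397
  γ=atan2(-0.3578,0.0084)=-1.5472;  ψ=arccos(0.1110)=1.4596;  θ3=γ+ψ≈-0.0876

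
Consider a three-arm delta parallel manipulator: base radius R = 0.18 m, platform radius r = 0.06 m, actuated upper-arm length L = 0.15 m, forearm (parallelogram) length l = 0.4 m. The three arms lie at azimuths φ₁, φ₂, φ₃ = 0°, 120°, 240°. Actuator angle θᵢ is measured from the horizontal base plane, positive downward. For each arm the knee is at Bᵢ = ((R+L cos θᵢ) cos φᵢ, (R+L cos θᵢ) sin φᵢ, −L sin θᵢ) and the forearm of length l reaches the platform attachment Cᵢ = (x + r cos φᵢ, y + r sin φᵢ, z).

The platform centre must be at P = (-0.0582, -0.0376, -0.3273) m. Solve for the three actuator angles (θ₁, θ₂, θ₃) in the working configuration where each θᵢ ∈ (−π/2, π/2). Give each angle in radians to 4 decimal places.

θ₁ = 0.5236, θ₂ = 0.2620, θ₃ = -0.0871

rotate P by −φ1: (-0.0582, -0.0376, -0.3273)
  A cos θ + B sin θ = C:  0.1782·cos θ + -0.3273·sin θ = -0.0093
  γ=atan2(-0.3273,0.1782)=-1.0722;  ψ=arccos(-0.0250)=1.5958;  θ1=γ+ψ≈0.5236
rotate P by −φ2: (-0.0035, 0.0692, -0.3273)
  e−x'=0.1235;  (l²−L²−(e−x')²−y'²−z²)/2L = 0.0345
  γ=atan2(-0.3273,0.1235)=-1.2101;  ψ=arccos(0.0986)=1.4721;  θ2=γ+ψ≈0.2620
arm 3 (φ=240.0°): x'=0.0617, y'=-0.0316
  e−x'=0.0583;  (l²−L²−(e−x')²−y'²−z²)/2L = 0.0866
  γ=atan2(-0.3273,0.0583)=-1.3944;  ψ=arccos(0.2604)=1.3073;  θ3=γ+ψ≈-0.0871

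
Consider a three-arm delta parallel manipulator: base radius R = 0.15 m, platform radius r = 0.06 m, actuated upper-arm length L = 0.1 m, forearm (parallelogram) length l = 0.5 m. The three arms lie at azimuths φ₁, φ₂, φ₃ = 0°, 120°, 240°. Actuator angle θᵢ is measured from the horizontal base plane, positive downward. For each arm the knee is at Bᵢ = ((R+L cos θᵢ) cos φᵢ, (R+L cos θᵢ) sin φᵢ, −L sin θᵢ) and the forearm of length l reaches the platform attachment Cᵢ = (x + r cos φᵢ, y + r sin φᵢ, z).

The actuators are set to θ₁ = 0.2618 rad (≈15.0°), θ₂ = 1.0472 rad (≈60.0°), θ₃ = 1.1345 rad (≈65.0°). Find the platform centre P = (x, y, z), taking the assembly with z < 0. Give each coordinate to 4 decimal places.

φ1=0.0°: virtual centre (0.1866, 0.0000, -0.0259), radius l
centre 2 = (0.1400·cos120.0°, 0.1400·sin120.0°, -0.0866) = (-0.0700, 0.1212, -0.0866)
φ3=240.0°: virtual centre (-0.0661, -0.1145, -0.0906), radius l
subtract pairs → two planes through P
plane₁₂: -0.5132x+0.2425y+-0.1214z = -0.0084
Cramer: x(z) = 0.0179-0.2466z;  y(z) = 0.0032-0.0211z
quadratic in z: (1.0613)z²+(0.1348)z+(-0.2209)=0, √Δ=0.9776 → z ∈ {-0.5241, 0.3971}; z = -0.5241 (taking z<0)
x = 0.1471, y = 0.0143

(0.1471, 0.0143, -0.5241)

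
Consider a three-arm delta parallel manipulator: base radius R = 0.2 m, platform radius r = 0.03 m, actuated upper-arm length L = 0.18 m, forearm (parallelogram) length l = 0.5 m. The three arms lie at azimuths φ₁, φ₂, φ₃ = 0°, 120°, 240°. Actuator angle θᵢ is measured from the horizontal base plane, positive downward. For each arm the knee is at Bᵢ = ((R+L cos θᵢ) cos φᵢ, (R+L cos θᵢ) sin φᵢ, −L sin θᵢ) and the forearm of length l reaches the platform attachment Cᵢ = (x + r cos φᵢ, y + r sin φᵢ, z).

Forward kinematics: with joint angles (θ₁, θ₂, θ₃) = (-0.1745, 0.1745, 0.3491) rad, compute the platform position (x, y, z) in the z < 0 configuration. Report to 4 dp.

centre 1 = (0.3473·cos0.0°, 0.3473·sin0.0°, 0.0313) = (0.3473, 0.0000, 0.0313)
φ2=120.0°: virtual centre (-0.1736, 0.3007, -0.0313), radius l
arm 3 at φ=240.0°: ρ3 = 0.3391;  centre 3 = (-0.1696, -0.2937, -0.0616)
subtract pairs → two planes through P
linear system: -1.0418x+0.6015y = 0.0000−-0.1250z; -1.0337x+-0.5874y = -0.0028−-0.1856z
Cramer: x(z) = 0.0013-0.1500z;  y(z) = 0.0023-0.0520z
into |P−centre ₁|² = l²: 1.0252z² + 0.0410z + -0.1294 = 0;  Δ = 0.5322;  z = -0.3758 or 0.3358 → z<0 root = -0.3758
x = 0.0577, y = 0.0219

(0.0577, 0.0219, -0.3758)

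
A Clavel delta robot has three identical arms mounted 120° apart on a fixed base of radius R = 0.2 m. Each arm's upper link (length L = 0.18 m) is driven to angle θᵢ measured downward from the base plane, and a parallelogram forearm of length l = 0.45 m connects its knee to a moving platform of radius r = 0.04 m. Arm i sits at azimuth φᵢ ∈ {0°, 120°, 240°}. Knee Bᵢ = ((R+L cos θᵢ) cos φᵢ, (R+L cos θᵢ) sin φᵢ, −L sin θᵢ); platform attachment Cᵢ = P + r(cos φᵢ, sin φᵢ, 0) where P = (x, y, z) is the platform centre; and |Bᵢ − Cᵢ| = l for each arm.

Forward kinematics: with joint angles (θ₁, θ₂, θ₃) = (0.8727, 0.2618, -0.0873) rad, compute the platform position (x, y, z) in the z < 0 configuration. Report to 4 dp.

arm 1 at φ=0.0°: (R−r)+L cos θ1 = 0.2757;  S1 = (0.2757, 0.0000, -0.1379)
φ2=120.0°: virtual centre (-0.1669, 0.2891, -0.0466), radius l
arm 3 at φ=240.0°: (R−r)+L cos θ3 = 0.3393;  S3 = (-0.1697, -0.2939, 0.0157)
|S₂|²−|S₁|² = 0.0186;  |S₃|²−|S₁|² = 0.0204
[-0.8853 0.5783 0.1826]·P = 0.0186;  [-0.8907 -0.5877 0.3072]·P = 0.0204
det = 1.0353;  x = -0.0219+0.2752z,  y = -0.0014+0.1055z
sphere 1 gives Az²+Bz+C=0 with A=1.0869, B=0.1117, C=-0.0949;  B²−4AC=0.4250;  roots -0.3513, 0.2486;  negative root z = -0.3513
x = -0.1186, y = -0.0385

(-0.1186, -0.0385, -0.3513)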